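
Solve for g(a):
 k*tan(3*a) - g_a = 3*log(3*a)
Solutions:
 g(a) = C1 - 3*a*log(a) - 3*a*log(3) + 3*a - k*log(cos(3*a))/3


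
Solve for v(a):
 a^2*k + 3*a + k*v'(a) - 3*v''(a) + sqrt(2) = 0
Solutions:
 v(a) = C1 + C2*exp(a*k/3) - a^3/3 - 9*a^2/(2*k) - sqrt(2)*a/k - 27*a/k^2


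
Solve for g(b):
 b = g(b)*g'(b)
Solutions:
 g(b) = -sqrt(C1 + b^2)
 g(b) = sqrt(C1 + b^2)


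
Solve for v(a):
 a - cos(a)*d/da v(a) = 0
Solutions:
 v(a) = C1 + Integral(a/cos(a), a)


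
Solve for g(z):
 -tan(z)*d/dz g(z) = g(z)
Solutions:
 g(z) = C1/sin(z)


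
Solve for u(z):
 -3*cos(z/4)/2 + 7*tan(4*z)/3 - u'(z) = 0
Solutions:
 u(z) = C1 - 7*log(cos(4*z))/12 - 6*sin(z/4)


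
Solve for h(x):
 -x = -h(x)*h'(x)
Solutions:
 h(x) = -sqrt(C1 + x^2)
 h(x) = sqrt(C1 + x^2)


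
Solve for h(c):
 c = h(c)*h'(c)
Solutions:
 h(c) = -sqrt(C1 + c^2)
 h(c) = sqrt(C1 + c^2)


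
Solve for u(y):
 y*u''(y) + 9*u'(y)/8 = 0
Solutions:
 u(y) = C1 + C2/y^(1/8)


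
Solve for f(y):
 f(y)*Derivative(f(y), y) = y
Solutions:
 f(y) = -sqrt(C1 + y^2)
 f(y) = sqrt(C1 + y^2)


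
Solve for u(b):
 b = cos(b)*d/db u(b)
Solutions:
 u(b) = C1 + Integral(b/cos(b), b)


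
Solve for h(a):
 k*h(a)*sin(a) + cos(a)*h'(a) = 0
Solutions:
 h(a) = C1*exp(k*log(cos(a)))


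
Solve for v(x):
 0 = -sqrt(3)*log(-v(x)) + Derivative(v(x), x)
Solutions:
 -li(-v(x)) = C1 + sqrt(3)*x


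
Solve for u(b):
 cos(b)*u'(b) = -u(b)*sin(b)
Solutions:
 u(b) = C1*cos(b)


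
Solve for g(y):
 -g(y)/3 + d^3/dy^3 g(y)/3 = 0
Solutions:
 g(y) = C3*exp(y) + (C1*sin(sqrt(3)*y/2) + C2*cos(sqrt(3)*y/2))*exp(-y/2)


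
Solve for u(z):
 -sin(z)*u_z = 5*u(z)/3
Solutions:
 u(z) = C1*(cos(z) + 1)^(5/6)/(cos(z) - 1)^(5/6)


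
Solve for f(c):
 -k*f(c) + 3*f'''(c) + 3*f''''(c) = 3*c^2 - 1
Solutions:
 f(c) = C1*exp(c*Piecewise((-sqrt(-3^(2/3)*k^(1/3)/3 + 1/4)/2 - sqrt(3^(2/3)*k^(1/3)/3 + 1/2 + 1/(4*sqrt(-3^(2/3)*k^(1/3)/3 + 1/4)))/2 - 1/4, Eq(k, 0)), (-sqrt(-2*k/(9*(-k/48 + sqrt(k^3/729 + k^2/2304))^(1/3)) + 2*(-k/48 + sqrt(k^3/729 + k^2/2304))^(1/3) + 1/4)/2 - sqrt(2*k/(9*(-k/48 + sqrt(k^3/729 + k^2/2304))^(1/3)) - 2*(-k/48 + sqrt(k^3/729 + k^2/2304))^(1/3) + 1/2 + 1/(4*sqrt(-2*k/(9*(-k/48 + sqrt(k^3/729 + k^2/2304))^(1/3)) + 2*(-k/48 + sqrt(k^3/729 + k^2/2304))^(1/3) + 1/4)))/2 - 1/4, True))) + C2*exp(c*Piecewise((-sqrt(-3^(2/3)*k^(1/3)/3 + 1/4)/2 + sqrt(3^(2/3)*k^(1/3)/3 + 1/2 + 1/(4*sqrt(-3^(2/3)*k^(1/3)/3 + 1/4)))/2 - 1/4, Eq(k, 0)), (-sqrt(-2*k/(9*(-k/48 + sqrt(k^3/729 + k^2/2304))^(1/3)) + 2*(-k/48 + sqrt(k^3/729 + k^2/2304))^(1/3) + 1/4)/2 + sqrt(2*k/(9*(-k/48 + sqrt(k^3/729 + k^2/2304))^(1/3)) - 2*(-k/48 + sqrt(k^3/729 + k^2/2304))^(1/3) + 1/2 + 1/(4*sqrt(-2*k/(9*(-k/48 + sqrt(k^3/729 + k^2/2304))^(1/3)) + 2*(-k/48 + sqrt(k^3/729 + k^2/2304))^(1/3) + 1/4)))/2 - 1/4, True))) + C3*exp(c*Piecewise((sqrt(-3^(2/3)*k^(1/3)/3 + 1/4)/2 - sqrt(3^(2/3)*k^(1/3)/3 + 1/2 - 1/(4*sqrt(-3^(2/3)*k^(1/3)/3 + 1/4)))/2 - 1/4, Eq(k, 0)), (sqrt(-2*k/(9*(-k/48 + sqrt(k^3/729 + k^2/2304))^(1/3)) + 2*(-k/48 + sqrt(k^3/729 + k^2/2304))^(1/3) + 1/4)/2 - sqrt(2*k/(9*(-k/48 + sqrt(k^3/729 + k^2/2304))^(1/3)) - 2*(-k/48 + sqrt(k^3/729 + k^2/2304))^(1/3) + 1/2 - 1/(4*sqrt(-2*k/(9*(-k/48 + sqrt(k^3/729 + k^2/2304))^(1/3)) + 2*(-k/48 + sqrt(k^3/729 + k^2/2304))^(1/3) + 1/4)))/2 - 1/4, True))) + C4*exp(c*Piecewise((sqrt(-3^(2/3)*k^(1/3)/3 + 1/4)/2 + sqrt(3^(2/3)*k^(1/3)/3 + 1/2 - 1/(4*sqrt(-3^(2/3)*k^(1/3)/3 + 1/4)))/2 - 1/4, Eq(k, 0)), (sqrt(-2*k/(9*(-k/48 + sqrt(k^3/729 + k^2/2304))^(1/3)) + 2*(-k/48 + sqrt(k^3/729 + k^2/2304))^(1/3) + 1/4)/2 + sqrt(2*k/(9*(-k/48 + sqrt(k^3/729 + k^2/2304))^(1/3)) - 2*(-k/48 + sqrt(k^3/729 + k^2/2304))^(1/3) + 1/2 - 1/(4*sqrt(-2*k/(9*(-k/48 + sqrt(k^3/729 + k^2/2304))^(1/3)) + 2*(-k/48 + sqrt(k^3/729 + k^2/2304))^(1/3) + 1/4)))/2 - 1/4, True))) - 3*c^2/k + 1/k


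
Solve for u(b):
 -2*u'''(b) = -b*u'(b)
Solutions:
 u(b) = C1 + Integral(C2*airyai(2^(2/3)*b/2) + C3*airybi(2^(2/3)*b/2), b)


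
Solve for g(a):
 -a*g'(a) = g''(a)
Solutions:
 g(a) = C1 + C2*erf(sqrt(2)*a/2)


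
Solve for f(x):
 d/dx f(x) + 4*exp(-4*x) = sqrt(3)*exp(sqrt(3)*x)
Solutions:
 f(x) = C1 + exp(sqrt(3)*x) + exp(-4*x)


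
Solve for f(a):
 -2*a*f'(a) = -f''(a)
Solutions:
 f(a) = C1 + C2*erfi(a)


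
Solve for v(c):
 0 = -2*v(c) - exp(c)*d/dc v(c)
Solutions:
 v(c) = C1*exp(2*exp(-c))


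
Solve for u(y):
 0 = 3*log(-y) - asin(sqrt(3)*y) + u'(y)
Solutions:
 u(y) = C1 - 3*y*log(-y) + y*asin(sqrt(3)*y) + 3*y + sqrt(3)*sqrt(1 - 3*y^2)/3


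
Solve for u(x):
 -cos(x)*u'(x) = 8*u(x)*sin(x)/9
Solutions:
 u(x) = C1*cos(x)^(8/9)


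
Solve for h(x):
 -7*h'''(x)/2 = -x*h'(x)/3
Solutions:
 h(x) = C1 + Integral(C2*airyai(2^(1/3)*21^(2/3)*x/21) + C3*airybi(2^(1/3)*21^(2/3)*x/21), x)


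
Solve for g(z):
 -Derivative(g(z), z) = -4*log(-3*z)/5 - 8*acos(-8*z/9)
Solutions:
 g(z) = C1 + 4*z*log(-z)/5 + 8*z*acos(-8*z/9) - 4*z/5 + 4*z*log(3)/5 + sqrt(81 - 64*z^2)


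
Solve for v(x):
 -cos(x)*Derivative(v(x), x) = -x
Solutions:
 v(x) = C1 + Integral(x/cos(x), x)


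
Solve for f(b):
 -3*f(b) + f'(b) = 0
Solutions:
 f(b) = C1*exp(3*b)


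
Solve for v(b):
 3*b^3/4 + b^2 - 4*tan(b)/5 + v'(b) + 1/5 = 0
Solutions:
 v(b) = C1 - 3*b^4/16 - b^3/3 - b/5 - 4*log(cos(b))/5


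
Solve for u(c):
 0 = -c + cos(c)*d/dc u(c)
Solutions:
 u(c) = C1 + Integral(c/cos(c), c)


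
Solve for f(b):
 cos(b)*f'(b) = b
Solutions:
 f(b) = C1 + Integral(b/cos(b), b)


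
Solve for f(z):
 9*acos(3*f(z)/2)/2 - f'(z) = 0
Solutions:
 Integral(1/acos(3*_y/2), (_y, f(z))) = C1 + 9*z/2


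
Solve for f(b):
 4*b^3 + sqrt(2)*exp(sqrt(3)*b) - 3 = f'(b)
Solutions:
 f(b) = C1 + b^4 - 3*b + sqrt(6)*exp(sqrt(3)*b)/3


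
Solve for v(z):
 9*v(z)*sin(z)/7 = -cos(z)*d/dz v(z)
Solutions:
 v(z) = C1*cos(z)^(9/7)


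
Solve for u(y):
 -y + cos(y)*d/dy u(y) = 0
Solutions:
 u(y) = C1 + Integral(y/cos(y), y)


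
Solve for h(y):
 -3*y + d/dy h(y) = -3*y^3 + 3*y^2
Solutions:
 h(y) = C1 - 3*y^4/4 + y^3 + 3*y^2/2


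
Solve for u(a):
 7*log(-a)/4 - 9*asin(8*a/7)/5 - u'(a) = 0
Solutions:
 u(a) = C1 + 7*a*log(-a)/4 - 9*a*asin(8*a/7)/5 - 7*a/4 - 9*sqrt(49 - 64*a^2)/40


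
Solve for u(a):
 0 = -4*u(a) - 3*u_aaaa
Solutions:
 u(a) = (C1*sin(3^(3/4)*a/3) + C2*cos(3^(3/4)*a/3))*exp(-3^(3/4)*a/3) + (C3*sin(3^(3/4)*a/3) + C4*cos(3^(3/4)*a/3))*exp(3^(3/4)*a/3)


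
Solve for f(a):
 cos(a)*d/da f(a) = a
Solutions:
 f(a) = C1 + Integral(a/cos(a), a)


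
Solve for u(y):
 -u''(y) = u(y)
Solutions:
 u(y) = C1*sin(y) + C2*cos(y)


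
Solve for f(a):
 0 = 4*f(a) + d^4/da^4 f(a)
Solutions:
 f(a) = (C1*sin(a) + C2*cos(a))*exp(-a) + (C3*sin(a) + C4*cos(a))*exp(a)


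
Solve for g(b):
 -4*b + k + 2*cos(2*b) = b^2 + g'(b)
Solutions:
 g(b) = C1 - b^3/3 - 2*b^2 + b*k + sin(2*b)


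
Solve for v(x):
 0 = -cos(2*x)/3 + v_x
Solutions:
 v(x) = C1 + sin(2*x)/6


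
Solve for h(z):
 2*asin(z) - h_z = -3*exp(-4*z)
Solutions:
 h(z) = C1 + 2*z*asin(z) + 2*sqrt(1 - z^2) - 3*exp(-4*z)/4


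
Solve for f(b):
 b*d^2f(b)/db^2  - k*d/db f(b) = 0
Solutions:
 f(b) = C1 + b^(re(k) + 1)*(C2*sin(log(b)*Abs(im(k))) + C3*cos(log(b)*im(k)))


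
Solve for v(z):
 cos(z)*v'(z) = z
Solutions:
 v(z) = C1 + Integral(z/cos(z), z)


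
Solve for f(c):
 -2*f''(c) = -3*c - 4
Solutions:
 f(c) = C1 + C2*c + c^3/4 + c^2


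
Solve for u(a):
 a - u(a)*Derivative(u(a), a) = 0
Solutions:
 u(a) = -sqrt(C1 + a^2)
 u(a) = sqrt(C1 + a^2)


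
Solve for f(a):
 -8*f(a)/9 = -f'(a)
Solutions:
 f(a) = C1*exp(8*a/9)


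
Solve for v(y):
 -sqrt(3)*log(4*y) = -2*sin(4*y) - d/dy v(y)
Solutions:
 v(y) = C1 + sqrt(3)*y*(log(y) - 1) + 2*sqrt(3)*y*log(2) + cos(4*y)/2


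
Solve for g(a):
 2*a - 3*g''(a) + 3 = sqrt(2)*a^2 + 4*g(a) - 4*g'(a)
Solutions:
 g(a) = -sqrt(2)*a^2/4 - sqrt(2)*a/2 + a/2 + (C1*sin(2*sqrt(2)*a/3) + C2*cos(2*sqrt(2)*a/3))*exp(2*a/3) - sqrt(2)/8 + 5/4


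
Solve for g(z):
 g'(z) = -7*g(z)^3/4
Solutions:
 g(z) = -sqrt(2)*sqrt(-1/(C1 - 7*z))
 g(z) = sqrt(2)*sqrt(-1/(C1 - 7*z))


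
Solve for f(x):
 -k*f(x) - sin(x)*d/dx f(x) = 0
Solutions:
 f(x) = C1*exp(k*(-log(cos(x) - 1) + log(cos(x) + 1))/2)


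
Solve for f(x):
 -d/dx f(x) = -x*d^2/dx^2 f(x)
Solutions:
 f(x) = C1 + C2*x^2


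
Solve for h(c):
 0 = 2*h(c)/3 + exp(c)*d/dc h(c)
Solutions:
 h(c) = C1*exp(2*exp(-c)/3)


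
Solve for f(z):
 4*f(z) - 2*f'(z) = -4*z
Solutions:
 f(z) = C1*exp(2*z) - z - 1/2


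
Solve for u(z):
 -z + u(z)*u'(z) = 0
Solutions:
 u(z) = -sqrt(C1 + z^2)
 u(z) = sqrt(C1 + z^2)


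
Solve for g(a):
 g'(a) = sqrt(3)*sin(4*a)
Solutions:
 g(a) = C1 - sqrt(3)*cos(4*a)/4


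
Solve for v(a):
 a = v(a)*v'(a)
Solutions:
 v(a) = -sqrt(C1 + a^2)
 v(a) = sqrt(C1 + a^2)


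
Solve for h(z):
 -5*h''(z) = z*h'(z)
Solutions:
 h(z) = C1 + C2*erf(sqrt(10)*z/10)


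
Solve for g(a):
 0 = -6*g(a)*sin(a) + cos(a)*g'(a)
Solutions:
 g(a) = C1/cos(a)^6


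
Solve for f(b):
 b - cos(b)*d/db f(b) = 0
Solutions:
 f(b) = C1 + Integral(b/cos(b), b)


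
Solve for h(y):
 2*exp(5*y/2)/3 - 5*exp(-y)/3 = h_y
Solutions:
 h(y) = C1 + 4*exp(5*y/2)/15 + 5*exp(-y)/3


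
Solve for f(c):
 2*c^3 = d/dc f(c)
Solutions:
 f(c) = C1 + c^4/2


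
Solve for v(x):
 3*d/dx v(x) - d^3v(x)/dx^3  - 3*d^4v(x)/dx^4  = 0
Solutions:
 v(x) = C1 + C2*exp(-x*(2*2^(1/3)/(135*sqrt(29) + 727)^(1/3) + 4 + 2^(2/3)*(135*sqrt(29) + 727)^(1/3))/36)*sin(2^(1/3)*sqrt(3)*x*(-2^(1/3)*(135*sqrt(29) + 727)^(1/3) + 2/(135*sqrt(29) + 727)^(1/3))/36) + C3*exp(-x*(2*2^(1/3)/(135*sqrt(29) + 727)^(1/3) + 4 + 2^(2/3)*(135*sqrt(29) + 727)^(1/3))/36)*cos(2^(1/3)*sqrt(3)*x*(-2^(1/3)*(135*sqrt(29) + 727)^(1/3) + 2/(135*sqrt(29) + 727)^(1/3))/36) + C4*exp(x*(-2 + 2*2^(1/3)/(135*sqrt(29) + 727)^(1/3) + 2^(2/3)*(135*sqrt(29) + 727)^(1/3))/18)


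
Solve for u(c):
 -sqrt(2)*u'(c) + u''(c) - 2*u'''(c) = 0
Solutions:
 u(c) = C1 + (C2*sin(c*sqrt(-1 + 8*sqrt(2))/4) + C3*cos(c*sqrt(-1 + 8*sqrt(2))/4))*exp(c/4)


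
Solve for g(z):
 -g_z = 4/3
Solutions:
 g(z) = C1 - 4*z/3


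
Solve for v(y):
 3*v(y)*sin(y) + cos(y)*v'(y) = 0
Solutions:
 v(y) = C1*cos(y)^3


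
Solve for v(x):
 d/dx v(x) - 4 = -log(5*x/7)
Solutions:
 v(x) = C1 - x*log(x) + x*log(7/5) + 5*x


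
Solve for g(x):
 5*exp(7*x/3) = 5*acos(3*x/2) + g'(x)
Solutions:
 g(x) = C1 - 5*x*acos(3*x/2) + 5*sqrt(4 - 9*x^2)/3 + 15*exp(7*x/3)/7


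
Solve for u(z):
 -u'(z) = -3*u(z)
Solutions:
 u(z) = C1*exp(3*z)


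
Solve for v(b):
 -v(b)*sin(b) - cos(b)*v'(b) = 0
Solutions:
 v(b) = C1*cos(b)


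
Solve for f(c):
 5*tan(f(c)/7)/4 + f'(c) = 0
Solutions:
 f(c) = -7*asin(C1*exp(-5*c/28)) + 7*pi
 f(c) = 7*asin(C1*exp(-5*c/28))


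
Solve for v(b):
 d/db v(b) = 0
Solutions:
 v(b) = C1


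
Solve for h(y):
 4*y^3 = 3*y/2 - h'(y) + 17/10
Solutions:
 h(y) = C1 - y^4 + 3*y^2/4 + 17*y/10


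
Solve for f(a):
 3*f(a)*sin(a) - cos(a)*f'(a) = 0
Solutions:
 f(a) = C1/cos(a)^3


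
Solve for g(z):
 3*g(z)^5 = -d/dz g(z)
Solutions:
 g(z) = -I*(1/(C1 + 12*z))^(1/4)
 g(z) = I*(1/(C1 + 12*z))^(1/4)
 g(z) = -(1/(C1 + 12*z))^(1/4)
 g(z) = (1/(C1 + 12*z))^(1/4)


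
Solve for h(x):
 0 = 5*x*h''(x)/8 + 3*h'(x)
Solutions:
 h(x) = C1 + C2/x^(19/5)


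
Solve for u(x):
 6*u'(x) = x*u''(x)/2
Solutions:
 u(x) = C1 + C2*x^13


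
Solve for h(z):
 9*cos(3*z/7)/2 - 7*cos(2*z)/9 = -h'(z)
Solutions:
 h(z) = C1 - 21*sin(3*z/7)/2 + 7*sin(2*z)/18


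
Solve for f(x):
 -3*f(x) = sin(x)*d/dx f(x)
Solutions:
 f(x) = C1*(cos(x) + 1)^(3/2)/(cos(x) - 1)^(3/2)


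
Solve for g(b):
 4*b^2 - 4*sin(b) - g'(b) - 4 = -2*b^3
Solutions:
 g(b) = C1 + b^4/2 + 4*b^3/3 - 4*b + 4*cos(b)


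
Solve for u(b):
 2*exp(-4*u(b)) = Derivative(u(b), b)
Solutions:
 u(b) = log(-I*(C1 + 8*b)^(1/4))
 u(b) = log(I*(C1 + 8*b)^(1/4))
 u(b) = log(-(C1 + 8*b)^(1/4))
 u(b) = log(C1 + 8*b)/4


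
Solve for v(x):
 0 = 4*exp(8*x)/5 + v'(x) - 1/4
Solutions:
 v(x) = C1 + x/4 - exp(8*x)/10


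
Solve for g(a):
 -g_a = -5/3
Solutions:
 g(a) = C1 + 5*a/3


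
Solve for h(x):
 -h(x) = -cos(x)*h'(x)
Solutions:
 h(x) = C1*sqrt(sin(x) + 1)/sqrt(sin(x) - 1)


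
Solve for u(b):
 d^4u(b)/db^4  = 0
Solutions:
 u(b) = C1 + C2*b + C3*b^2 + C4*b^3


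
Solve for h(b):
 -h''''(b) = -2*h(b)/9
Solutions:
 h(b) = C1*exp(-2^(1/4)*sqrt(3)*b/3) + C2*exp(2^(1/4)*sqrt(3)*b/3) + C3*sin(2^(1/4)*sqrt(3)*b/3) + C4*cos(2^(1/4)*sqrt(3)*b/3)


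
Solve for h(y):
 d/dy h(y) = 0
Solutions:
 h(y) = C1


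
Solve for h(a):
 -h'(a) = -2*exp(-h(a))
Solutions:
 h(a) = log(C1 + 2*a)


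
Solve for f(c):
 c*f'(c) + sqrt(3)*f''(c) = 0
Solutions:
 f(c) = C1 + C2*erf(sqrt(2)*3^(3/4)*c/6)


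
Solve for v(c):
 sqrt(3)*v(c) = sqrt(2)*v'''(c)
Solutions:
 v(c) = C3*exp(2^(5/6)*3^(1/6)*c/2) + (C1*sin(2^(5/6)*3^(2/3)*c/4) + C2*cos(2^(5/6)*3^(2/3)*c/4))*exp(-2^(5/6)*3^(1/6)*c/4)


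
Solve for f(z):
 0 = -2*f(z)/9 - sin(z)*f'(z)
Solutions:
 f(z) = C1*(cos(z) + 1)^(1/9)/(cos(z) - 1)^(1/9)


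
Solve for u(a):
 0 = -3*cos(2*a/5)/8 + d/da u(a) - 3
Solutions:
 u(a) = C1 + 3*a + 15*sin(2*a/5)/16


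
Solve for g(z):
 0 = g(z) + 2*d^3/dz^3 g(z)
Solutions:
 g(z) = C3*exp(-2^(2/3)*z/2) + (C1*sin(2^(2/3)*sqrt(3)*z/4) + C2*cos(2^(2/3)*sqrt(3)*z/4))*exp(2^(2/3)*z/4)


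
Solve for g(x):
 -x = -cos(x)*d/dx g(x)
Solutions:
 g(x) = C1 + Integral(x/cos(x), x)


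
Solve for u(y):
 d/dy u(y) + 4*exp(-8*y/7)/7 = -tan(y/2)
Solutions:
 u(y) = C1 - log(tan(y/2)^2 + 1) + exp(-8*y/7)/2


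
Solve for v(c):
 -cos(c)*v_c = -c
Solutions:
 v(c) = C1 + Integral(c/cos(c), c)


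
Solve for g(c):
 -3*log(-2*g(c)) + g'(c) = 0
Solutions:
 -Integral(1/(log(-_y) + log(2)), (_y, g(c)))/3 = C1 - c


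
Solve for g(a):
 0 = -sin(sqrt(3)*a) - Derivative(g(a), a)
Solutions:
 g(a) = C1 + sqrt(3)*cos(sqrt(3)*a)/3


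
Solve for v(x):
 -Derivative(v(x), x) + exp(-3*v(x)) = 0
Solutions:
 v(x) = log(C1 + 3*x)/3
 v(x) = log((-3^(1/3) - 3^(5/6)*I)*(C1 + x)^(1/3)/2)
 v(x) = log((-3^(1/3) + 3^(5/6)*I)*(C1 + x)^(1/3)/2)


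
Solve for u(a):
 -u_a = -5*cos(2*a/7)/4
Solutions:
 u(a) = C1 + 35*sin(2*a/7)/8


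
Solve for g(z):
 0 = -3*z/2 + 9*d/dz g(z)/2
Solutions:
 g(z) = C1 + z^2/6


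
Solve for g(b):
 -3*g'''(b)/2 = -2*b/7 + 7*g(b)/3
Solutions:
 g(b) = C3*exp(-42^(1/3)*b/3) + 6*b/49 + (C1*sin(14^(1/3)*3^(5/6)*b/6) + C2*cos(14^(1/3)*3^(5/6)*b/6))*exp(42^(1/3)*b/6)


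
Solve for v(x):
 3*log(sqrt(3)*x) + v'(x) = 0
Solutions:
 v(x) = C1 - 3*x*log(x) - 3*x*log(3)/2 + 3*x


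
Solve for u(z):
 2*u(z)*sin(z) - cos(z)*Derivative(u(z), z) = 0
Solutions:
 u(z) = C1/cos(z)^2


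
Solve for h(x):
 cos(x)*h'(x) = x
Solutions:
 h(x) = C1 + Integral(x/cos(x), x)


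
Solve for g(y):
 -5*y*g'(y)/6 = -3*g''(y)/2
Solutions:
 g(y) = C1 + C2*erfi(sqrt(10)*y/6)


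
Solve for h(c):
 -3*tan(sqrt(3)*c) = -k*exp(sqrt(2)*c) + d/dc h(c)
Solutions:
 h(c) = C1 + sqrt(2)*k*exp(sqrt(2)*c)/2 + sqrt(3)*log(cos(sqrt(3)*c))


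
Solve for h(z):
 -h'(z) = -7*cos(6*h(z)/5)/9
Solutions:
 -7*z/9 - 5*log(sin(6*h(z)/5) - 1)/12 + 5*log(sin(6*h(z)/5) + 1)/12 = C1


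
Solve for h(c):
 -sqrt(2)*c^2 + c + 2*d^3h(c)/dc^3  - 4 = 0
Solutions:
 h(c) = C1 + C2*c + C3*c^2 + sqrt(2)*c^5/120 - c^4/48 + c^3/3


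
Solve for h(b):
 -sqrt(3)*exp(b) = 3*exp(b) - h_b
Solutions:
 h(b) = C1 + sqrt(3)*exp(b) + 3*exp(b)


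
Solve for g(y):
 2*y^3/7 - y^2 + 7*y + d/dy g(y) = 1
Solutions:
 g(y) = C1 - y^4/14 + y^3/3 - 7*y^2/2 + y


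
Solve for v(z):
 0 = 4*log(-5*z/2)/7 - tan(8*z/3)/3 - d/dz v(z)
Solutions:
 v(z) = C1 + 4*z*log(-z)/7 - 4*z/7 - 4*z*log(2)/7 + 4*z*log(5)/7 + log(cos(8*z/3))/8


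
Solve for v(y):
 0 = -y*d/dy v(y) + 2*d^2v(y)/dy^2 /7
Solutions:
 v(y) = C1 + C2*erfi(sqrt(7)*y/2)


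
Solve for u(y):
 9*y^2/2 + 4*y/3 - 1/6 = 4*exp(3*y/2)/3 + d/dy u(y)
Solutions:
 u(y) = C1 + 3*y^3/2 + 2*y^2/3 - y/6 - 8*exp(3*y/2)/9


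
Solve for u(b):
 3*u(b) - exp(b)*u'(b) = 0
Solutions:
 u(b) = C1*exp(-3*exp(-b))


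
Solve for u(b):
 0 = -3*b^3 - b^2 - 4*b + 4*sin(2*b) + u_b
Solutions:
 u(b) = C1 + 3*b^4/4 + b^3/3 + 2*b^2 + 2*cos(2*b)


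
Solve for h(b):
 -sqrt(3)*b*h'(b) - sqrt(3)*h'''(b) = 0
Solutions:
 h(b) = C1 + Integral(C2*airyai(-b) + C3*airybi(-b), b)


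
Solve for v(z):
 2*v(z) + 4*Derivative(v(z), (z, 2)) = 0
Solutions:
 v(z) = C1*sin(sqrt(2)*z/2) + C2*cos(sqrt(2)*z/2)


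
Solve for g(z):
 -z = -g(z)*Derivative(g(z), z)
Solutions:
 g(z) = -sqrt(C1 + z^2)
 g(z) = sqrt(C1 + z^2)


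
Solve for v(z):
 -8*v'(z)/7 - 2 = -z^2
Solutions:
 v(z) = C1 + 7*z^3/24 - 7*z/4


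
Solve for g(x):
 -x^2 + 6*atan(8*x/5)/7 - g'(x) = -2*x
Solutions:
 g(x) = C1 - x^3/3 + x^2 + 6*x*atan(8*x/5)/7 - 15*log(64*x^2 + 25)/56


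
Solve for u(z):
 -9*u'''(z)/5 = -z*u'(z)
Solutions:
 u(z) = C1 + Integral(C2*airyai(15^(1/3)*z/3) + C3*airybi(15^(1/3)*z/3), z)


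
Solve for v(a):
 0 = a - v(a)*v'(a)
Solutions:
 v(a) = -sqrt(C1 + a^2)
 v(a) = sqrt(C1 + a^2)


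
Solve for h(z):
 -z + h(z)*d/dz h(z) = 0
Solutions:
 h(z) = -sqrt(C1 + z^2)
 h(z) = sqrt(C1 + z^2)


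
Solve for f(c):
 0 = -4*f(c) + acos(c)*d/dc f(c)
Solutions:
 f(c) = C1*exp(4*Integral(1/acos(c), c))


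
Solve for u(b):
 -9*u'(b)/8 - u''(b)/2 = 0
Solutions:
 u(b) = C1 + C2*exp(-9*b/4)


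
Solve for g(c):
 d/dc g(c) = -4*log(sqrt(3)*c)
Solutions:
 g(c) = C1 - 4*c*log(c) - c*log(9) + 4*c


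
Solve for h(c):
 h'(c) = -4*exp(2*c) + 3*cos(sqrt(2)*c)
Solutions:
 h(c) = C1 - 2*exp(2*c) + 3*sqrt(2)*sin(sqrt(2)*c)/2


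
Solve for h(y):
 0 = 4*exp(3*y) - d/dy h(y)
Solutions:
 h(y) = C1 + 4*exp(3*y)/3


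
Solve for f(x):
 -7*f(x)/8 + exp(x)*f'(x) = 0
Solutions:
 f(x) = C1*exp(-7*exp(-x)/8)


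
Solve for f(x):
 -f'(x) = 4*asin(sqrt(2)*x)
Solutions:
 f(x) = C1 - 4*x*asin(sqrt(2)*x) - 2*sqrt(2)*sqrt(1 - 2*x^2)


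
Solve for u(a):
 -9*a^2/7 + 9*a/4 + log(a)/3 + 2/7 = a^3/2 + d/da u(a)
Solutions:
 u(a) = C1 - a^4/8 - 3*a^3/7 + 9*a^2/8 + a*log(a)/3 - a/21


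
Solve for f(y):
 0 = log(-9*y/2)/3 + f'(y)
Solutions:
 f(y) = C1 - y*log(-y)/3 + y*(-2*log(3) + log(2) + 1)/3


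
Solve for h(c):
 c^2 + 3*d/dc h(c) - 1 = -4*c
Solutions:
 h(c) = C1 - c^3/9 - 2*c^2/3 + c/3


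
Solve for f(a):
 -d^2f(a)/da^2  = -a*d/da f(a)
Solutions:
 f(a) = C1 + C2*erfi(sqrt(2)*a/2)


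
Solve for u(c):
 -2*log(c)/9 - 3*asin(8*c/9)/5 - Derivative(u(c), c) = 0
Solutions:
 u(c) = C1 - 2*c*log(c)/9 - 3*c*asin(8*c/9)/5 + 2*c/9 - 3*sqrt(81 - 64*c^2)/40


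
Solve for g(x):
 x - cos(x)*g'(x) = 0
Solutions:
 g(x) = C1 + Integral(x/cos(x), x)


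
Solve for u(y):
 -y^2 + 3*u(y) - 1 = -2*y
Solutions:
 u(y) = y^2/3 - 2*y/3 + 1/3


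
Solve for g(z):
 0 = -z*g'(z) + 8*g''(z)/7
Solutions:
 g(z) = C1 + C2*erfi(sqrt(7)*z/4)


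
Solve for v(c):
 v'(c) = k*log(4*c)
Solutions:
 v(c) = C1 + c*k*log(c) - c*k + c*k*log(4)


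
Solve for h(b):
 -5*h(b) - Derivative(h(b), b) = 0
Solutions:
 h(b) = C1*exp(-5*b)


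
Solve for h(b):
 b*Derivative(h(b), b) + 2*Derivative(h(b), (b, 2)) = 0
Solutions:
 h(b) = C1 + C2*erf(b/2)


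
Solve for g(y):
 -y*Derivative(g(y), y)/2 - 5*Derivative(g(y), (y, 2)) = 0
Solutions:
 g(y) = C1 + C2*erf(sqrt(5)*y/10)


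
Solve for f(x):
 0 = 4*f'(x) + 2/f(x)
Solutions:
 f(x) = -sqrt(C1 - x)
 f(x) = sqrt(C1 - x)


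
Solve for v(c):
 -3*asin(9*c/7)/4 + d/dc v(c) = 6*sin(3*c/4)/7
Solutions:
 v(c) = C1 + 3*c*asin(9*c/7)/4 + sqrt(49 - 81*c^2)/12 - 8*cos(3*c/4)/7


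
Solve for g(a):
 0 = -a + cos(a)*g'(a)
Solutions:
 g(a) = C1 + Integral(a/cos(a), a)


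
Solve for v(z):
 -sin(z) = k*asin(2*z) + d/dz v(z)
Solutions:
 v(z) = C1 - k*(z*asin(2*z) + sqrt(1 - 4*z^2)/2) + cos(z)


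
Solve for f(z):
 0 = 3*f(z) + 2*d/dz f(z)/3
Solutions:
 f(z) = C1*exp(-9*z/2)


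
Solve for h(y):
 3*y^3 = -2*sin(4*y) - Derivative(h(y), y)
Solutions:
 h(y) = C1 - 3*y^4/4 + cos(4*y)/2


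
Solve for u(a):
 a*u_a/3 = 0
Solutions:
 u(a) = C1


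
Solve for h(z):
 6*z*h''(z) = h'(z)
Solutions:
 h(z) = C1 + C2*z^(7/6)


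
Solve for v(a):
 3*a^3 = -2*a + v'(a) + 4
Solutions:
 v(a) = C1 + 3*a^4/4 + a^2 - 4*a


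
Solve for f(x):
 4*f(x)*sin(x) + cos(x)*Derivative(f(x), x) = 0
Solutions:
 f(x) = C1*cos(x)^4


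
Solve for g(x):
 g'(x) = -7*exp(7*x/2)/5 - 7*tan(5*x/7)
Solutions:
 g(x) = C1 - 2*exp(7*x/2)/5 + 49*log(cos(5*x/7))/5


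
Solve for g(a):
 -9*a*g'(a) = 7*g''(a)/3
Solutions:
 g(a) = C1 + C2*erf(3*sqrt(42)*a/14)


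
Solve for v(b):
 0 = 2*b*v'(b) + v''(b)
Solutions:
 v(b) = C1 + C2*erf(b)


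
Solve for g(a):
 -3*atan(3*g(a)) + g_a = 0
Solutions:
 Integral(1/atan(3*_y), (_y, g(a))) = C1 + 3*a


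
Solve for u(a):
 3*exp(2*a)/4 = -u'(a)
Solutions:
 u(a) = C1 - 3*exp(2*a)/8


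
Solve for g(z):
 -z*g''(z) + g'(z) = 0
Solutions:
 g(z) = C1 + C2*z^2


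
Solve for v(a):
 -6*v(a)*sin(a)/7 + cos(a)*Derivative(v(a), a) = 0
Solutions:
 v(a) = C1/cos(a)^(6/7)


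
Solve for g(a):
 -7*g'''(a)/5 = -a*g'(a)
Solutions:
 g(a) = C1 + Integral(C2*airyai(5^(1/3)*7^(2/3)*a/7) + C3*airybi(5^(1/3)*7^(2/3)*a/7), a)


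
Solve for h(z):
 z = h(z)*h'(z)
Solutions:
 h(z) = -sqrt(C1 + z^2)
 h(z) = sqrt(C1 + z^2)


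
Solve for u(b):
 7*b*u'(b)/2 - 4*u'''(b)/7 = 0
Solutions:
 u(b) = C1 + Integral(C2*airyai(7^(2/3)*b/2) + C3*airybi(7^(2/3)*b/2), b)


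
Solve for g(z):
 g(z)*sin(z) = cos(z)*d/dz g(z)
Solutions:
 g(z) = C1/cos(z)


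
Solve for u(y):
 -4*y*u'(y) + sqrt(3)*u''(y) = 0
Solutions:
 u(y) = C1 + C2*erfi(sqrt(2)*3^(3/4)*y/3)


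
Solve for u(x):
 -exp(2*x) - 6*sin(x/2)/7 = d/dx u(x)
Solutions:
 u(x) = C1 - exp(2*x)/2 + 12*cos(x/2)/7


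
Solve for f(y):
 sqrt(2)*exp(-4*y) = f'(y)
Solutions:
 f(y) = C1 - sqrt(2)*exp(-4*y)/4


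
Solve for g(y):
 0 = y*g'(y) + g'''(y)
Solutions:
 g(y) = C1 + Integral(C2*airyai(-y) + C3*airybi(-y), y)


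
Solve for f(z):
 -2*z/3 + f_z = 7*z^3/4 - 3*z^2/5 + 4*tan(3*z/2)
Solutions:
 f(z) = C1 + 7*z^4/16 - z^3/5 + z^2/3 - 8*log(cos(3*z/2))/3


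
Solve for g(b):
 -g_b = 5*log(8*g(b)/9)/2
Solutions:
 2*Integral(1/(log(_y) - 2*log(3) + 3*log(2)), (_y, g(b)))/5 = C1 - b


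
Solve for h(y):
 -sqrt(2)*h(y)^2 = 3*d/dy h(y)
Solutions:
 h(y) = 3/(C1 + sqrt(2)*y)


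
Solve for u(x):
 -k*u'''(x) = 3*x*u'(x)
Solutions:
 u(x) = C1 + Integral(C2*airyai(3^(1/3)*x*(-1/k)^(1/3)) + C3*airybi(3^(1/3)*x*(-1/k)^(1/3)), x)


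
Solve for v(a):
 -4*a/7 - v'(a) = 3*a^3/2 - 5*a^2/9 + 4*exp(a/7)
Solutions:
 v(a) = C1 - 3*a^4/8 + 5*a^3/27 - 2*a^2/7 - 28*exp(a/7)


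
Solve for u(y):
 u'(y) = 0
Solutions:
 u(y) = C1


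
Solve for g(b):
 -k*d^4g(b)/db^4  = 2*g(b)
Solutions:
 g(b) = C1*exp(-2^(1/4)*b*(-1/k)^(1/4)) + C2*exp(2^(1/4)*b*(-1/k)^(1/4)) + C3*exp(-2^(1/4)*I*b*(-1/k)^(1/4)) + C4*exp(2^(1/4)*I*b*(-1/k)^(1/4))


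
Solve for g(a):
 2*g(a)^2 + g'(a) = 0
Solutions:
 g(a) = 1/(C1 + 2*a)


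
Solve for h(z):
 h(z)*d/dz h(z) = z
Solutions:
 h(z) = -sqrt(C1 + z^2)
 h(z) = sqrt(C1 + z^2)


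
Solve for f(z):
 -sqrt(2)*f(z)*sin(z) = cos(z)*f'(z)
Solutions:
 f(z) = C1*cos(z)^(sqrt(2))


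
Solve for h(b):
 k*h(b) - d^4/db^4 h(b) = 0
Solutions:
 h(b) = C1*exp(-b*k^(1/4)) + C2*exp(b*k^(1/4)) + C3*exp(-I*b*k^(1/4)) + C4*exp(I*b*k^(1/4))


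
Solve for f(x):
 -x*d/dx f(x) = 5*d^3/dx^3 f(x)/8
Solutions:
 f(x) = C1 + Integral(C2*airyai(-2*5^(2/3)*x/5) + C3*airybi(-2*5^(2/3)*x/5), x)


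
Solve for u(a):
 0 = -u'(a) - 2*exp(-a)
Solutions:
 u(a) = C1 + 2*exp(-a)


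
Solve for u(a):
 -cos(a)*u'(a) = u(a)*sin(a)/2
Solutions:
 u(a) = C1*sqrt(cos(a))


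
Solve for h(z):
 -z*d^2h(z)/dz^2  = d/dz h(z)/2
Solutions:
 h(z) = C1 + C2*sqrt(z)


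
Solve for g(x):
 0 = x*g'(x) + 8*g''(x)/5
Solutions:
 g(x) = C1 + C2*erf(sqrt(5)*x/4)


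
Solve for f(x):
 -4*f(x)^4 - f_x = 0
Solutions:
 f(x) = (-3^(2/3) - 3*3^(1/6)*I)*(1/(C1 + 4*x))^(1/3)/6
 f(x) = (-3^(2/3) + 3*3^(1/6)*I)*(1/(C1 + 4*x))^(1/3)/6
 f(x) = (1/(C1 + 12*x))^(1/3)


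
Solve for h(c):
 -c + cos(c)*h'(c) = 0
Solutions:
 h(c) = C1 + Integral(c/cos(c), c)


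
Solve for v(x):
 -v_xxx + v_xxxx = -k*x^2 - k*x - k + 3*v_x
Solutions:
 v(x) = C1 + C2*exp(x*(-2^(2/3)*(9*sqrt(85) + 83)^(1/3) - 2*2^(1/3)/(9*sqrt(85) + 83)^(1/3) + 4)/12)*sin(2^(1/3)*sqrt(3)*x*(-2^(1/3)*(9*sqrt(85) + 83)^(1/3) + 2/(9*sqrt(85) + 83)^(1/3))/12) + C3*exp(x*(-2^(2/3)*(9*sqrt(85) + 83)^(1/3) - 2*2^(1/3)/(9*sqrt(85) + 83)^(1/3) + 4)/12)*cos(2^(1/3)*sqrt(3)*x*(-2^(1/3)*(9*sqrt(85) + 83)^(1/3) + 2/(9*sqrt(85) + 83)^(1/3))/12) + C4*exp(x*(2*2^(1/3)/(9*sqrt(85) + 83)^(1/3) + 2 + 2^(2/3)*(9*sqrt(85) + 83)^(1/3))/6) + k*x^3/9 + k*x^2/6 + k*x/9


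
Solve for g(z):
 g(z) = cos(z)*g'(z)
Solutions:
 g(z) = C1*sqrt(sin(z) + 1)/sqrt(sin(z) - 1)


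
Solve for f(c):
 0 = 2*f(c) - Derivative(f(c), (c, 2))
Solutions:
 f(c) = C1*exp(-sqrt(2)*c) + C2*exp(sqrt(2)*c)


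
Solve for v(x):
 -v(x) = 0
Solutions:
 v(x) = 0


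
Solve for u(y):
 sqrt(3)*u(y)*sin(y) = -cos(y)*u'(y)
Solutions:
 u(y) = C1*cos(y)^(sqrt(3))


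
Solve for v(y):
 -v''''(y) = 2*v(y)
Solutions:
 v(y) = (C1*sin(2^(3/4)*y/2) + C2*cos(2^(3/4)*y/2))*exp(-2^(3/4)*y/2) + (C3*sin(2^(3/4)*y/2) + C4*cos(2^(3/4)*y/2))*exp(2^(3/4)*y/2)


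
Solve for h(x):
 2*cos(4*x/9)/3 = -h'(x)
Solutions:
 h(x) = C1 - 3*sin(4*x/9)/2


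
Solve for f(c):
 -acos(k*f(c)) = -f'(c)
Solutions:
 Integral(1/acos(_y*k), (_y, f(c))) = C1 + c


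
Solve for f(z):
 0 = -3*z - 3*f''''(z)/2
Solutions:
 f(z) = C1 + C2*z + C3*z^2 + C4*z^3 - z^5/60


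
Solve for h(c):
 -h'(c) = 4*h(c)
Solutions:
 h(c) = C1*exp(-4*c)


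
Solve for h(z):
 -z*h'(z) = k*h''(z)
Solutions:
 h(z) = C1 + C2*sqrt(k)*erf(sqrt(2)*z*sqrt(1/k)/2)


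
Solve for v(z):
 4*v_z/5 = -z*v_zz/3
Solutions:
 v(z) = C1 + C2/z^(7/5)


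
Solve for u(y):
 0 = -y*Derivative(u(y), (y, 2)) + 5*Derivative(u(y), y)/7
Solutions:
 u(y) = C1 + C2*y^(12/7)


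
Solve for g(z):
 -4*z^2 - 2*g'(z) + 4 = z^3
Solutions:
 g(z) = C1 - z^4/8 - 2*z^3/3 + 2*z


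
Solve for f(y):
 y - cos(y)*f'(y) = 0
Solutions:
 f(y) = C1 + Integral(y/cos(y), y)


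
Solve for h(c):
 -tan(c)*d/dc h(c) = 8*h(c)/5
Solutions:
 h(c) = C1/sin(c)^(8/5)


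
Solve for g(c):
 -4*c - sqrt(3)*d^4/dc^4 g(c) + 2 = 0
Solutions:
 g(c) = C1 + C2*c + C3*c^2 + C4*c^3 - sqrt(3)*c^5/90 + sqrt(3)*c^4/36


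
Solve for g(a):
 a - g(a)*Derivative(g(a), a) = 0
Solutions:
 g(a) = -sqrt(C1 + a^2)
 g(a) = sqrt(C1 + a^2)


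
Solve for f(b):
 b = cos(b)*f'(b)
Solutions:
 f(b) = C1 + Integral(b/cos(b), b)


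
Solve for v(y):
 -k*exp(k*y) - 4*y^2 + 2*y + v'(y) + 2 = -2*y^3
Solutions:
 v(y) = C1 - y^4/2 + 4*y^3/3 - y^2 - 2*y + exp(k*y)


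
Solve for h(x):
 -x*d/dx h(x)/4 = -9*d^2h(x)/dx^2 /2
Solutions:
 h(x) = C1 + C2*erfi(x/6)


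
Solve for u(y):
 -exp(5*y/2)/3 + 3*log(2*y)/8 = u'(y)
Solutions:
 u(y) = C1 + 3*y*log(y)/8 + 3*y*(-1 + log(2))/8 - 2*exp(5*y/2)/15


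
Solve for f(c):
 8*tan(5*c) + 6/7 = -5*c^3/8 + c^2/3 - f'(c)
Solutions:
 f(c) = C1 - 5*c^4/32 + c^3/9 - 6*c/7 + 8*log(cos(5*c))/5


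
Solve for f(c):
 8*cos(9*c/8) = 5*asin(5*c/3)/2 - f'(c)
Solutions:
 f(c) = C1 + 5*c*asin(5*c/3)/2 + sqrt(9 - 25*c^2)/2 - 64*sin(9*c/8)/9


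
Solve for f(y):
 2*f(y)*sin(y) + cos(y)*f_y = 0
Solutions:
 f(y) = C1*cos(y)^2


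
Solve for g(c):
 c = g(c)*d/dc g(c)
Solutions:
 g(c) = -sqrt(C1 + c^2)
 g(c) = sqrt(C1 + c^2)


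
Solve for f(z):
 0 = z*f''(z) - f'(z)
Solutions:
 f(z) = C1 + C2*z^2


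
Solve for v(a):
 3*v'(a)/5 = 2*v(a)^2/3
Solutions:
 v(a) = -9/(C1 + 10*a)


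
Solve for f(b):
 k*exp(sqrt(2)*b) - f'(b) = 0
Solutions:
 f(b) = C1 + sqrt(2)*k*exp(sqrt(2)*b)/2


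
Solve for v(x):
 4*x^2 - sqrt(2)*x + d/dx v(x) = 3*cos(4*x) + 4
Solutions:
 v(x) = C1 - 4*x^3/3 + sqrt(2)*x^2/2 + 4*x + 3*sin(4*x)/4


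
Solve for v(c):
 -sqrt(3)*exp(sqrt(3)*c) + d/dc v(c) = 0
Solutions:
 v(c) = C1 + exp(sqrt(3)*c)


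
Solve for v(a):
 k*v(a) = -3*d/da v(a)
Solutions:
 v(a) = C1*exp(-a*k/3)


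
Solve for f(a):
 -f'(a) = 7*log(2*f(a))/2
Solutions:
 2*Integral(1/(log(_y) + log(2)), (_y, f(a)))/7 = C1 - a


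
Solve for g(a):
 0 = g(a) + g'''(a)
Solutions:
 g(a) = C3*exp(-a) + (C1*sin(sqrt(3)*a/2) + C2*cos(sqrt(3)*a/2))*exp(a/2)


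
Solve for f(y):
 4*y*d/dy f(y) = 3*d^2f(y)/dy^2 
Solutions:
 f(y) = C1 + C2*erfi(sqrt(6)*y/3)


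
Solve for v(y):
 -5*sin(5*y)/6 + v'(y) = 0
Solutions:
 v(y) = C1 - cos(5*y)/6


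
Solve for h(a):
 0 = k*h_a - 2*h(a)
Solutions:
 h(a) = C1*exp(2*a/k)


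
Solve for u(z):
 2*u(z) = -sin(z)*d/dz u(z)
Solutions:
 u(z) = C1*(cos(z) + 1)/(cos(z) - 1)


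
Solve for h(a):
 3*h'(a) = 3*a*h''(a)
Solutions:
 h(a) = C1 + C2*a^2


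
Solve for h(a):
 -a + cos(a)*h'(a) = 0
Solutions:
 h(a) = C1 + Integral(a/cos(a), a)


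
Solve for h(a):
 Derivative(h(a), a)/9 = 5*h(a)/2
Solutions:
 h(a) = C1*exp(45*a/2)


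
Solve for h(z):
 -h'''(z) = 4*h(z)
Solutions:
 h(z) = C3*exp(-2^(2/3)*z) + (C1*sin(2^(2/3)*sqrt(3)*z/2) + C2*cos(2^(2/3)*sqrt(3)*z/2))*exp(2^(2/3)*z/2)


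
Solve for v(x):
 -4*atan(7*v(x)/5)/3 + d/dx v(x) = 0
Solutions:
 Integral(1/atan(7*_y/5), (_y, v(x))) = C1 + 4*x/3


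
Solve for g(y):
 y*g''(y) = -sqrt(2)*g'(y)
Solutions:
 g(y) = C1 + C2*y^(1 - sqrt(2))


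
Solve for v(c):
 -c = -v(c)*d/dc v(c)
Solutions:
 v(c) = -sqrt(C1 + c^2)
 v(c) = sqrt(C1 + c^2)


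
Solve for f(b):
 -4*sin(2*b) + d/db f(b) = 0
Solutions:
 f(b) = C1 - 2*cos(2*b)


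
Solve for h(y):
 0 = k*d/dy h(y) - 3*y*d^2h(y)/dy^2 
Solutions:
 h(y) = C1 + y^(re(k)/3 + 1)*(C2*sin(log(y)*Abs(im(k))/3) + C3*cos(log(y)*im(k)/3))


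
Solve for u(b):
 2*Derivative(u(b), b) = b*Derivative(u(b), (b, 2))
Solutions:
 u(b) = C1 + C2*b^3


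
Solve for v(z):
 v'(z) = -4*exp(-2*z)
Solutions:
 v(z) = C1 + 2*exp(-2*z)


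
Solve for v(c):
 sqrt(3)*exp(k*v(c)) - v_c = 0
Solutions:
 v(c) = Piecewise((log(-1/(C1*k + sqrt(3)*c*k))/k, Ne(k, 0)), (nan, True))
 v(c) = Piecewise((C1 + sqrt(3)*c, Eq(k, 0)), (nan, True))


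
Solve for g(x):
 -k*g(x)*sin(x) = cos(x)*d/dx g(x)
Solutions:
 g(x) = C1*exp(k*log(cos(x)))


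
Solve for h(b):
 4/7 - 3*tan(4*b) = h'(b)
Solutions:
 h(b) = C1 + 4*b/7 + 3*log(cos(4*b))/4


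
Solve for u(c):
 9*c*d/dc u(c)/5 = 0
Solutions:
 u(c) = C1


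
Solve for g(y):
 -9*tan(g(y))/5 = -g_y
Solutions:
 g(y) = pi - asin(C1*exp(9*y/5))
 g(y) = asin(C1*exp(9*y/5))


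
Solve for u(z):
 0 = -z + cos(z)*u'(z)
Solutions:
 u(z) = C1 + Integral(z/cos(z), z)


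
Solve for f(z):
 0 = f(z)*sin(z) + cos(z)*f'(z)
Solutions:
 f(z) = C1*cos(z)


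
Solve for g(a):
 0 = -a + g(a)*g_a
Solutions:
 g(a) = -sqrt(C1 + a^2)
 g(a) = sqrt(C1 + a^2)


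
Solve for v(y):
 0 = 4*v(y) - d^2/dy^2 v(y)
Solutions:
 v(y) = C1*exp(-2*y) + C2*exp(2*y)


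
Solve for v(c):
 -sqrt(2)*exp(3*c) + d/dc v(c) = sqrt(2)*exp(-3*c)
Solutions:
 v(c) = C1 + 2*sqrt(2)*sinh(3*c)/3


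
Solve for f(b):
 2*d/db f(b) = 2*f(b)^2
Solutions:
 f(b) = -1/(C1 + b)


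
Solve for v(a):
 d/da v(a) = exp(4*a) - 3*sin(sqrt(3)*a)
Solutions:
 v(a) = C1 + exp(4*a)/4 + sqrt(3)*cos(sqrt(3)*a)


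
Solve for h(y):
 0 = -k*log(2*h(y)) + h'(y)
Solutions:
 Integral(1/(log(_y) + log(2)), (_y, h(y))) = C1 + k*y


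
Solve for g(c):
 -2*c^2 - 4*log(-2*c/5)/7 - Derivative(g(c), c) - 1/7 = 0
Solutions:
 g(c) = C1 - 2*c^3/3 - 4*c*log(-c)/7 + c*(-4*log(2) + 3 + 4*log(5))/7


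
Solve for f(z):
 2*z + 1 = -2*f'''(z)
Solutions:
 f(z) = C1 + C2*z + C3*z^2 - z^4/24 - z^3/12


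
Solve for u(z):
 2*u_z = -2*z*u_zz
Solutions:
 u(z) = C1 + C2*log(z)


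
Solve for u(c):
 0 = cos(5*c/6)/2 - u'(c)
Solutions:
 u(c) = C1 + 3*sin(5*c/6)/5


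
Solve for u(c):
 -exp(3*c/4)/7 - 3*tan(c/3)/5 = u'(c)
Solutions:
 u(c) = C1 - 4*exp(3*c/4)/21 + 9*log(cos(c/3))/5


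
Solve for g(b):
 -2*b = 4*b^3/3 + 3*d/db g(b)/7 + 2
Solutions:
 g(b) = C1 - 7*b^4/9 - 7*b^2/3 - 14*b/3


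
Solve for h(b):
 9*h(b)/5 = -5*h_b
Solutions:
 h(b) = C1*exp(-9*b/25)


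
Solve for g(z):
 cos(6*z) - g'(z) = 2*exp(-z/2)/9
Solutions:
 g(z) = C1 + sin(6*z)/6 + 4*exp(-z/2)/9


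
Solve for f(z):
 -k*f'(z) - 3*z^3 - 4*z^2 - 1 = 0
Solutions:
 f(z) = C1 - 3*z^4/(4*k) - 4*z^3/(3*k) - z/k


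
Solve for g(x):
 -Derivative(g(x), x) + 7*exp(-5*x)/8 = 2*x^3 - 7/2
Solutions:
 g(x) = C1 - x^4/2 + 7*x/2 - 7*exp(-5*x)/40


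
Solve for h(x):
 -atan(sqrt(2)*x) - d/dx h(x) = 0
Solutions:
 h(x) = C1 - x*atan(sqrt(2)*x) + sqrt(2)*log(2*x^2 + 1)/4


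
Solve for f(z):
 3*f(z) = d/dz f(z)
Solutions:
 f(z) = C1*exp(3*z)


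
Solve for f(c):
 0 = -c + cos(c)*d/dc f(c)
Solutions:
 f(c) = C1 + Integral(c/cos(c), c)


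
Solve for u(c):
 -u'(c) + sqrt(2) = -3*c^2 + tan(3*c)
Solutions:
 u(c) = C1 + c^3 + sqrt(2)*c + log(cos(3*c))/3


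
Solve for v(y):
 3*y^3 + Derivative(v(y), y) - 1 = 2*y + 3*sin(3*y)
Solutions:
 v(y) = C1 - 3*y^4/4 + y^2 + y - cos(3*y)


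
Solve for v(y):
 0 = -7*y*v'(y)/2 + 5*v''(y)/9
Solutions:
 v(y) = C1 + C2*erfi(3*sqrt(35)*y/10)


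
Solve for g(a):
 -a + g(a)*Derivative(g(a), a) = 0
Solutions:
 g(a) = -sqrt(C1 + a^2)
 g(a) = sqrt(C1 + a^2)


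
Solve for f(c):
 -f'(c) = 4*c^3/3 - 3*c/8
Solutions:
 f(c) = C1 - c^4/3 + 3*c^2/16


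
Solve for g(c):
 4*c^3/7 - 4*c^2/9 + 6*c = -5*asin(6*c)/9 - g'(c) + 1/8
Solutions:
 g(c) = C1 - c^4/7 + 4*c^3/27 - 3*c^2 - 5*c*asin(6*c)/9 + c/8 - 5*sqrt(1 - 36*c^2)/54


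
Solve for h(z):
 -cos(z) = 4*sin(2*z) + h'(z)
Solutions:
 h(z) = C1 - 4*sin(z)^2 - sin(z)


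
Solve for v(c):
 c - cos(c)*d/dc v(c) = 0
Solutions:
 v(c) = C1 + Integral(c/cos(c), c)


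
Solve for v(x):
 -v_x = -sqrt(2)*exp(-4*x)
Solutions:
 v(x) = C1 - sqrt(2)*exp(-4*x)/4


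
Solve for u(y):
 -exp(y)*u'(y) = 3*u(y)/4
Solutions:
 u(y) = C1*exp(3*exp(-y)/4)


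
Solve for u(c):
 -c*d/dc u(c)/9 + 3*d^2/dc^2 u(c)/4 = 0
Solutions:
 u(c) = C1 + C2*erfi(sqrt(6)*c/9)


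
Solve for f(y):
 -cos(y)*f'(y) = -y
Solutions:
 f(y) = C1 + Integral(y/cos(y), y)


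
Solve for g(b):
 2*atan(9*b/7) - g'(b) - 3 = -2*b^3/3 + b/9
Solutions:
 g(b) = C1 + b^4/6 - b^2/18 + 2*b*atan(9*b/7) - 3*b - 7*log(81*b^2 + 49)/9


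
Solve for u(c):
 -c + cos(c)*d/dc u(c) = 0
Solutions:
 u(c) = C1 + Integral(c/cos(c), c)


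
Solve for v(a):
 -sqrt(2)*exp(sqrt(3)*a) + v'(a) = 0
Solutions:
 v(a) = C1 + sqrt(6)*exp(sqrt(3)*a)/3


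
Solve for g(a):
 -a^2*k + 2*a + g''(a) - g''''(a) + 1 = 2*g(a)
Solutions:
 g(a) = -a^2*k/2 + a - k/2 + (C1*sin(2^(1/4)*a*sin(atan(sqrt(7))/2)) + C2*cos(2^(1/4)*a*sin(atan(sqrt(7))/2)))*exp(-2^(1/4)*a*cos(atan(sqrt(7))/2)) + (C3*sin(2^(1/4)*a*sin(atan(sqrt(7))/2)) + C4*cos(2^(1/4)*a*sin(atan(sqrt(7))/2)))*exp(2^(1/4)*a*cos(atan(sqrt(7))/2)) + 1/2


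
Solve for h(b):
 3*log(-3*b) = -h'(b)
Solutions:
 h(b) = C1 - 3*b*log(-b) + 3*b*(1 - log(3))


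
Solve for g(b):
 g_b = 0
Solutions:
 g(b) = C1


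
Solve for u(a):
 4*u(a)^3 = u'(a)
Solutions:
 u(a) = -sqrt(2)*sqrt(-1/(C1 + 4*a))/2
 u(a) = sqrt(2)*sqrt(-1/(C1 + 4*a))/2


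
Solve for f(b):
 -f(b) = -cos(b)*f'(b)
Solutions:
 f(b) = C1*sqrt(sin(b) + 1)/sqrt(sin(b) - 1)


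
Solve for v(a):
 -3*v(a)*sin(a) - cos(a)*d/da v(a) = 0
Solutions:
 v(a) = C1*cos(a)^3


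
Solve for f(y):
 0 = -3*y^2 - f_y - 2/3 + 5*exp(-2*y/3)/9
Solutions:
 f(y) = C1 - y^3 - 2*y/3 - 5*exp(-2*y/3)/6


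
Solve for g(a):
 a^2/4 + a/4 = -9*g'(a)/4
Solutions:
 g(a) = C1 - a^3/27 - a^2/18


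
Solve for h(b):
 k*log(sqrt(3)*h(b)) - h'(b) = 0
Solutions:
 Integral(1/(2*log(_y) + log(3)), (_y, h(b))) = C1 + b*k/2


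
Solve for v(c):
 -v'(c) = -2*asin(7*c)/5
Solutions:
 v(c) = C1 + 2*c*asin(7*c)/5 + 2*sqrt(1 - 49*c^2)/35


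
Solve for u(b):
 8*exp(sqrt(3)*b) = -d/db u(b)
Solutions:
 u(b) = C1 - 8*sqrt(3)*exp(sqrt(3)*b)/3


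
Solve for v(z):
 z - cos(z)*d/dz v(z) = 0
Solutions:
 v(z) = C1 + Integral(z/cos(z), z)


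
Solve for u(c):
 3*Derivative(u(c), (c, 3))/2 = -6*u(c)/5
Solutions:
 u(c) = C3*exp(-10^(2/3)*c/5) + (C1*sin(10^(2/3)*sqrt(3)*c/10) + C2*cos(10^(2/3)*sqrt(3)*c/10))*exp(10^(2/3)*c/10)


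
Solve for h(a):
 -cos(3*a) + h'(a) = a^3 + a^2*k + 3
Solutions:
 h(a) = C1 + a^4/4 + a^3*k/3 + 3*a + sin(3*a)/3


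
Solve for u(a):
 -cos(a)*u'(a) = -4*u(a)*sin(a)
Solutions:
 u(a) = C1/cos(a)^4


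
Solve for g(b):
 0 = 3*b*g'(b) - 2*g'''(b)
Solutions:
 g(b) = C1 + Integral(C2*airyai(2^(2/3)*3^(1/3)*b/2) + C3*airybi(2^(2/3)*3^(1/3)*b/2), b)


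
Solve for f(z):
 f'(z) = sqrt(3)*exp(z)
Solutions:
 f(z) = C1 + sqrt(3)*exp(z)


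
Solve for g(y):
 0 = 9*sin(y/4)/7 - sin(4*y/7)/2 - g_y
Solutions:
 g(y) = C1 - 36*cos(y/4)/7 + 7*cos(4*y/7)/8


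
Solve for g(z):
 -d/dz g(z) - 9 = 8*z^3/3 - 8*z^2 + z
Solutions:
 g(z) = C1 - 2*z^4/3 + 8*z^3/3 - z^2/2 - 9*z


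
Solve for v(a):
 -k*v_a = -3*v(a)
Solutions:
 v(a) = C1*exp(3*a/k)


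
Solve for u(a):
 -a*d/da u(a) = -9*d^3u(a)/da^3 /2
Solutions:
 u(a) = C1 + Integral(C2*airyai(6^(1/3)*a/3) + C3*airybi(6^(1/3)*a/3), a)


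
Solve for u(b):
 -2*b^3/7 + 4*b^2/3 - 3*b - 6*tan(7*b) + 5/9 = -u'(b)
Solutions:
 u(b) = C1 + b^4/14 - 4*b^3/9 + 3*b^2/2 - 5*b/9 - 6*log(cos(7*b))/7


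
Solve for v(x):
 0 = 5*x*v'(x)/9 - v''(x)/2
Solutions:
 v(x) = C1 + C2*erfi(sqrt(5)*x/3)


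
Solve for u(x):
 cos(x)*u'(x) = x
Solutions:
 u(x) = C1 + Integral(x/cos(x), x)


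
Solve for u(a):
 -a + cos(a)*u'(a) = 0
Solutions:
 u(a) = C1 + Integral(a/cos(a), a)


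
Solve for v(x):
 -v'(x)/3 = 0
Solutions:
 v(x) = C1


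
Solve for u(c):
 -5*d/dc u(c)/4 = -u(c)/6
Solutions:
 u(c) = C1*exp(2*c/15)


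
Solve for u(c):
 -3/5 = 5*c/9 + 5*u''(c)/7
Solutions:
 u(c) = C1 + C2*c - 7*c^3/54 - 21*c^2/50


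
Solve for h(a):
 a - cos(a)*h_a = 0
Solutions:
 h(a) = C1 + Integral(a/cos(a), a)


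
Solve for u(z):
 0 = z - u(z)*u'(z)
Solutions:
 u(z) = -sqrt(C1 + z^2)
 u(z) = sqrt(C1 + z^2)


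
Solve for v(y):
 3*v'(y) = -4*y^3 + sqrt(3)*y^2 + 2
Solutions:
 v(y) = C1 - y^4/3 + sqrt(3)*y^3/9 + 2*y/3


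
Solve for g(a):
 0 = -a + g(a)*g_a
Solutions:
 g(a) = -sqrt(C1 + a^2)
 g(a) = sqrt(C1 + a^2)


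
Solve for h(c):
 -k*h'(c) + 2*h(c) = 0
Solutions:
 h(c) = C1*exp(2*c/k)


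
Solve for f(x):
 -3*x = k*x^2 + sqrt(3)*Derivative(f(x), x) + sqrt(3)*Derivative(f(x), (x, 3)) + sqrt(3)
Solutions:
 f(x) = C1 + C2*sin(x) + C3*cos(x) - sqrt(3)*k*x^3/9 + 2*sqrt(3)*k*x/3 - sqrt(3)*x^2/2 - x


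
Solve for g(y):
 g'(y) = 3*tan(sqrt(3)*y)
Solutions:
 g(y) = C1 - sqrt(3)*log(cos(sqrt(3)*y))
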